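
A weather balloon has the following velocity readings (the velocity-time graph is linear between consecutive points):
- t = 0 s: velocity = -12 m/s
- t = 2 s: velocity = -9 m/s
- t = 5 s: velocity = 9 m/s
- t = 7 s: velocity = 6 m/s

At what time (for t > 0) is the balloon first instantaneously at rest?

t = 3.5 s

v changes sign on 2–5 s (from -9 to 9); the graph is linear there, so v = 0 at t = 2 + (9)·(5 − 2)/(9 − -9) = 3.5 s.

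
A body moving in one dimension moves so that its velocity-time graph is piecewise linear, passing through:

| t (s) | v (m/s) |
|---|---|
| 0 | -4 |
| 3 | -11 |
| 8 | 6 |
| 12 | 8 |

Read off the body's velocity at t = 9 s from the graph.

6.5 m/s

On 8–12 s the graph is linear from 6 to 8 m/s: v(9) = 6 + (8 − 6)·(9 − 8)/(12 − 8) = 6.5 m/s.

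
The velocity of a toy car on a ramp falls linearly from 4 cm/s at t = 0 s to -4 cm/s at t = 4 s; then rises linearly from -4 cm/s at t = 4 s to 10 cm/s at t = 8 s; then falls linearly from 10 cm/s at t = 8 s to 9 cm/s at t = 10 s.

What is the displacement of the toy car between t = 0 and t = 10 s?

Net displacement equals the area under the velocity-time graph (areas below the axis count negative).
0–4 s: ½(4 + -4)(4) = 0 cm
4–8 s: ½(-4 + 10)(4) = 12 cm
8–10 s: ½(10 + 9)(2) = 19 cm
Net displacement = 31 cm

31 cm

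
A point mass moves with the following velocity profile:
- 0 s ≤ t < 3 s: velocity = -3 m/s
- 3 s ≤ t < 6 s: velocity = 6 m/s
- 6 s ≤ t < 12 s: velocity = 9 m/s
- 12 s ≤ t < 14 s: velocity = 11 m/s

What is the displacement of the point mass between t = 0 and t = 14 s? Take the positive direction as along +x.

Net displacement equals the area under the velocity-time graph (areas below the axis count negative).
0–3 s: -3 × 3 = -9 m
3–6 s: 6 × 3 = 18 m
6–12 s: 9 × 6 = 54 m
12–14 s: 11 × 2 = 22 m
Net displacement = 85 m

85 m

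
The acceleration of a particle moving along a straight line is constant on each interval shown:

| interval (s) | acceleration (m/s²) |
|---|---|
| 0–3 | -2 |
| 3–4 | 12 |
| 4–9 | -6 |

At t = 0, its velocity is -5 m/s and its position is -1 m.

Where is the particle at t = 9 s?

-100 m

On each constant-a segment, Δv = aΔt and Δx = v₀Δt + ½aΔt²; chain segment to segment.
0–3 s: v starts -5 m/s; Δx = -5·3 + ½·-2·3² = -24 m; v ends -11 m/s.
3–4 s: v starts -11 m/s; Δx = -11·1 + ½·12·1² = -5 m; v ends 1 m/s.
4–9 s: v starts 1 m/s; Δx = 1·5 + ½·-6·5² = -70 m; v ends -29 m/s.
x(9) = -1 + Σ Δx = -100 m.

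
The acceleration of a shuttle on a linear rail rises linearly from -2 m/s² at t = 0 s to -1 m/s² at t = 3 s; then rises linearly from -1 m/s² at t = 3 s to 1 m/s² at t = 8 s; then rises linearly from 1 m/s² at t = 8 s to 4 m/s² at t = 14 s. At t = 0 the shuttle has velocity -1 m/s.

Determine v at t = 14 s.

Δv equals the area under the a-t graph; then v = v₀ + Δv.
0–3 s: ½(-2 + -1)(3) = -4.5 m/s
3–8 s: ½(-1 + 1)(5) = 0 m/s
8–14 s: ½(1 + 4)(6) = 15 m/s
Δv = 10.5 m/s, so v(14) = -1 + (10.5) = 9.5 m/s.

9.5 m/s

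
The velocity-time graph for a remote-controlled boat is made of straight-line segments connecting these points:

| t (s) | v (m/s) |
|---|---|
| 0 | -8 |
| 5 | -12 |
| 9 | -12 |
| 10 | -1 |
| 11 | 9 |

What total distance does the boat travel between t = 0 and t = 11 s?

Total distance travelled is ∫|v| dt — sum the magnitudes of each area piece.
0–5 s: |½(-8 + -12)(5)| = 50 m
5–9 s: |-12| × 4 = 48 m
9–10 s: |½(-12 + -1)(1)| = 6.5 m
10–11 s: v = 0 at t = 10.1 s; triangle areas 0.05 + 4.05 = 4.1 m
Total distance = 108.6 m

108.6 m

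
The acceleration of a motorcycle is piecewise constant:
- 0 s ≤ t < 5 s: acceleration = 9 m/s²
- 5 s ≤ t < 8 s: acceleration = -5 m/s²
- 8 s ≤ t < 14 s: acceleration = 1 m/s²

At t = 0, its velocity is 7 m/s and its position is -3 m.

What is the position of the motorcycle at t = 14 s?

518 m

On each constant-a segment, Δv = aΔt and Δx = v₀Δt + ½aΔt²; chain segment to segment.
0–5 s: v starts 7 m/s; Δx = 7·5 + ½·9·5² = 147.5 m; v ends 52 m/s.
5–8 s: v starts 52 m/s; Δx = 52·3 + ½·-5·3² = 133.5 m; v ends 37 m/s.
8–14 s: v starts 37 m/s; Δx = 37·6 + ½·1·6² = 240 m; v ends 43 m/s.
x(14) = -3 + Σ Δx = 518 m.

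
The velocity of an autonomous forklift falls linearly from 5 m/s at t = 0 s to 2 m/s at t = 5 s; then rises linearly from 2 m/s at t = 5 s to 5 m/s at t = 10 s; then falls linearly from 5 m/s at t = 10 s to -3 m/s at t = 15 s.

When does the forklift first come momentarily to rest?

t = 13.125 s

v changes sign on 10–15 s (from 5 to -3); the graph is linear there, so v = 0 at t = 10 + (-5)·(15 − 10)/(-3 − 5) = 13.125 s.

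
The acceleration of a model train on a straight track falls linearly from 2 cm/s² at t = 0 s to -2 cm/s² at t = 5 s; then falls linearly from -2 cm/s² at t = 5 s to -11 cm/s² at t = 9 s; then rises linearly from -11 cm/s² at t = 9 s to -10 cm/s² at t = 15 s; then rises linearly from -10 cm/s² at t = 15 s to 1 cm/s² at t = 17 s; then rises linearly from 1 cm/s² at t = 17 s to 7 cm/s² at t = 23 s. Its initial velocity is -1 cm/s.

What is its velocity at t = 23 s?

-75 cm/s

Δv equals the area under the a-t graph; then v = v₀ + Δv.
0–5 s: ½(2 + -2)(5) = 0 cm/s
5–9 s: ½(-2 + -11)(4) = -26 cm/s
9–15 s: ½(-11 + -10)(6) = -63 cm/s
15–17 s: ½(-10 + 1)(2) = -9 cm/s
17–23 s: ½(1 + 7)(6) = 24 cm/s
Δv = -74 cm/s, so v(23) = -1 + (-74) = -75 cm/s.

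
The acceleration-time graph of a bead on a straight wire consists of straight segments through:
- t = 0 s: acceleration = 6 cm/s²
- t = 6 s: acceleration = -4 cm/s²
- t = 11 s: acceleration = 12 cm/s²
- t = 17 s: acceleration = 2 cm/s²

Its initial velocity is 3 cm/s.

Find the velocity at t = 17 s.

71 cm/s

Δv equals the area under the a-t graph; then v = v₀ + Δv.
0–6 s: ½(6 + -4)(6) = 6 cm/s
6–11 s: ½(-4 + 12)(5) = 20 cm/s
11–17 s: ½(12 + 2)(6) = 42 cm/s
Δv = 68 cm/s, so v(17) = 3 + (68) = 71 cm/s.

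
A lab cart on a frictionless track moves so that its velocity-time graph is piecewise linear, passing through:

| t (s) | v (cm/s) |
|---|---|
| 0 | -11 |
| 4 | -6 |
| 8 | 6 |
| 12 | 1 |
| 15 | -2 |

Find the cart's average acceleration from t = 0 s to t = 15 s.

Average acceleration = Δv/Δt = (-2 − -11)/(15 − 0) = 0.6 cm/s².

0.6 cm/s²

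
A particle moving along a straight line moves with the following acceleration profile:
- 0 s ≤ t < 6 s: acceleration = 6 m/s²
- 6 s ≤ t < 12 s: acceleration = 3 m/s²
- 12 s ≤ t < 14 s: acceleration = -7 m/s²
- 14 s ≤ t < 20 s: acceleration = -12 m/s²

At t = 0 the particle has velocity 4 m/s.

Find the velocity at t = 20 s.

-28 m/s

Δv equals the area under the a-t graph; then v = v₀ + Δv.
0–6 s: 6 × 6 = 36 m/s
6–12 s: 3 × 6 = 18 m/s
12–14 s: -7 × 2 = -14 m/s
14–20 s: -12 × 6 = -72 m/s
Δv = -32 m/s, so v(20) = 4 + (-32) = -28 m/s.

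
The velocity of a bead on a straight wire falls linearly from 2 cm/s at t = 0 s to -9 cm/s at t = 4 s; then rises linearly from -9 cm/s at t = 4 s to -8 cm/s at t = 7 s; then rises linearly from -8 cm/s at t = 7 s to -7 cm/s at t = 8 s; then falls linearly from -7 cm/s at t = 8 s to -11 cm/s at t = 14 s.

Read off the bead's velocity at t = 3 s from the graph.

-6.25 cm/s

On 0–4 s the graph is linear from 2 to -9 cm/s: v(3) = 2 + (-9 − 2)·(3 − 0)/(4 − 0) = -6.25 cm/s.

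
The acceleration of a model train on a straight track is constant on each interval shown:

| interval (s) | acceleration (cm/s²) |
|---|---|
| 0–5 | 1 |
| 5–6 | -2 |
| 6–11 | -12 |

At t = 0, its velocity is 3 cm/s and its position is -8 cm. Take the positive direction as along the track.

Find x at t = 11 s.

On each constant-a segment, Δv = aΔt and Δx = v₀Δt + ½aΔt²; chain segment to segment.
0–5 s: v starts 3 cm/s; Δx = 3·5 + ½·1·5² = 27.5 cm; v ends 8 cm/s.
5–6 s: v starts 8 cm/s; Δx = 8·1 + ½·-2·1² = 7 cm; v ends 6 cm/s.
6–11 s: v starts 6 cm/s; Δx = 6·5 + ½·-12·5² = -120 cm; v ends -54 cm/s.
x(11) = -8 + Σ Δx = -93.5 cm.

-93.5 cm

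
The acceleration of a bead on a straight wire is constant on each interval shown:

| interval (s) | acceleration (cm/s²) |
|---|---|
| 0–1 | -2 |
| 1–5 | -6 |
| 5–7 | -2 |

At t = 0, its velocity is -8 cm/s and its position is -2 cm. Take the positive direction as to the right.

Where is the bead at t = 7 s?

On each constant-a segment, Δv = aΔt and Δx = v₀Δt + ½aΔt²; chain segment to segment.
0–1 s: v starts -8 cm/s; Δx = -8·1 + ½·-2·1² = -9 cm; v ends -10 cm/s.
1–5 s: v starts -10 cm/s; Δx = -10·4 + ½·-6·4² = -88 cm; v ends -34 cm/s.
5–7 s: v starts -34 cm/s; Δx = -34·2 + ½·-2·2² = -72 cm; v ends -38 cm/s.
x(7) = -2 + Σ Δx = -171 cm.

-171 cm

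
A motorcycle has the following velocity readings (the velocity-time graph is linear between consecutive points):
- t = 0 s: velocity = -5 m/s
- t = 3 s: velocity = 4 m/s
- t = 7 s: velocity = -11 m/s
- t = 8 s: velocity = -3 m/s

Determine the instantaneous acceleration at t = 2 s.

3 m/s²

Acceleration is the slope of the v-t graph on 0–3 s: (4 − -5)/(3 − 0) = 3 m/s².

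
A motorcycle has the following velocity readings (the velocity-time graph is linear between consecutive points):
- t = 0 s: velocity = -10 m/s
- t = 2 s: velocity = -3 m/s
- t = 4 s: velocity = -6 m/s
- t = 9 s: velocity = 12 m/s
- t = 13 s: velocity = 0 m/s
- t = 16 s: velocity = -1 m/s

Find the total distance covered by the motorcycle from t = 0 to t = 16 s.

Distance (not displacement) is the total path length: add the absolute areas under v-t.
0–2 s: |½(-10 + -3)(2)| = 13 m
2–4 s: |½(-3 + -6)(2)| = 9 m
4–9 s: v = 0 at t = 17/3 s; triangle areas 5 + 20 = 25 m
9–13 s: |½(12 + 0)(4)| = 24 m
13–16 s: |½(0 + -1)(3)| = 1.5 m
Total distance = 72.5 m

72.5 m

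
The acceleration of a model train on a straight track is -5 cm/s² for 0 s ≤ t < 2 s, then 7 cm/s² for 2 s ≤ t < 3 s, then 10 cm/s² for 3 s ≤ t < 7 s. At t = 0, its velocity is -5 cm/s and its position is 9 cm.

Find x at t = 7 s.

25.5 cm

On each constant-a segment, Δv = aΔt and Δx = v₀Δt + ½aΔt²; chain segment to segment.
0–2 s: v starts -5 cm/s; Δx = -5·2 + ½·-5·2² = -20 cm; v ends -15 cm/s.
2–3 s: v starts -15 cm/s; Δx = -15·1 + ½·7·1² = -11.5 cm; v ends -8 cm/s.
3–7 s: v starts -8 cm/s; Δx = -8·4 + ½·10·4² = 48 cm; v ends 32 cm/s.
x(7) = 9 + Σ Δx = 25.5 cm.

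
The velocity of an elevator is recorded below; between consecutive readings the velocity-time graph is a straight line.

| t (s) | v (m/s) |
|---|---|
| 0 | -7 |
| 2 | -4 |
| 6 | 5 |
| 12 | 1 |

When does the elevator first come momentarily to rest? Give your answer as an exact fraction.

t = 34/9 s

v changes sign on 2–6 s (from -4 to 5); the graph is linear there, so v = 0 at t = 2 + (4)·(6 − 2)/(5 − -4) = 34/9 s.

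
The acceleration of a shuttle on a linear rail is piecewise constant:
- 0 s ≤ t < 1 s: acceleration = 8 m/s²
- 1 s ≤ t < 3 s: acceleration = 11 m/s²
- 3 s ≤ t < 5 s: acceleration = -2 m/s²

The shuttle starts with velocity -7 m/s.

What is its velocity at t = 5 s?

Δv equals the area under the a-t graph; then v = v₀ + Δv.
0–1 s: 8 × 1 = 8 m/s
1–3 s: 11 × 2 = 22 m/s
3–5 s: -2 × 2 = -4 m/s
Δv = 26 m/s, so v(5) = -7 + (26) = 19 m/s.

19 m/s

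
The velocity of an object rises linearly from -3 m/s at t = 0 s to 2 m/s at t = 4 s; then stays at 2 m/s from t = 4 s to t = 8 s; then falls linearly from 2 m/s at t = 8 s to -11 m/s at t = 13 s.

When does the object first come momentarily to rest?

v changes sign on 0–4 s (from -3 to 2); the graph is linear there, so v = 0 at t = 0 + (3)·(4 − 0)/(2 − -3) = 2.4 s.

t = 2.4 s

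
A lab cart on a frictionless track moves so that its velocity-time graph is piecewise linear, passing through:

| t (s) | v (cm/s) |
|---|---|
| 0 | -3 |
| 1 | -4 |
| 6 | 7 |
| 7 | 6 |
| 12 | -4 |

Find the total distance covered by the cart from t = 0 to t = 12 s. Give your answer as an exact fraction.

Total distance travelled is ∫|v| dt — sum the magnitudes of each area piece.
0–1 s: |½(-3 + -4)(1)| = 3.5 cm
1–6 s: v = 0 at t = 31/11 s; triangle areas 40/11 + 245/22 = 325/22 cm
6–7 s: |½(7 + 6)(1)| = 6.5 cm
7–12 s: v = 0 at t = 10 s; triangle areas 9 + 4 = 13 cm
Total distance = 831/22 cm

831/22 cm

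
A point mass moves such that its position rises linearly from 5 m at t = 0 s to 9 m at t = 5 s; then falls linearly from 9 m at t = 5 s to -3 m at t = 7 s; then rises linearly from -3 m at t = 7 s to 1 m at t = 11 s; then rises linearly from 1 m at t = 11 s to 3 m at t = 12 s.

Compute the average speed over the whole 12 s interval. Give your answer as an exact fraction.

Average speed = (total path length)/(elapsed time); on a piecewise-linear x-t graph the path length is Σ|Δx|.
0–5 s: |Δx| = |9 − 5| = 4 m
5–7 s: |Δx| = |-3 − 9| = 12 m
7–11 s: |Δx| = |1 − -3| = 4 m
11–12 s: |Δx| = |3 − 1| = 2 m
Total path = 22 m; average speed = 22/12 = 11/6 m/s.

11/6 m/s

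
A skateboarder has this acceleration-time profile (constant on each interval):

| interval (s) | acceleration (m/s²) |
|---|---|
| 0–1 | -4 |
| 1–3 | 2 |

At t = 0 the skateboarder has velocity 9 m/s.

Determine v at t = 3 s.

9 m/s

Δv equals the area under the a-t graph; then v = v₀ + Δv.
0–1 s: -4 × 1 = -4 m/s
1–3 s: 2 × 2 = 4 m/s
Δv = 0 m/s, so v(3) = 9 + (0) = 9 m/s.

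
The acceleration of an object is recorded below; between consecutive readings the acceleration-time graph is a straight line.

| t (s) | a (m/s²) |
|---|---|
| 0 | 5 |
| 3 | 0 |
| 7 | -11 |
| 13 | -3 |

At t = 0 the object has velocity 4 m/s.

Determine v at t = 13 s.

Δv equals the area under the a-t graph; then v = v₀ + Δv.
0–3 s: ½(5 + 0)(3) = 7.5 m/s
3–7 s: ½(0 + -11)(4) = -22 m/s
7–13 s: ½(-11 + -3)(6) = -42 m/s
Δv = -56.5 m/s, so v(13) = 4 + (-56.5) = -52.5 m/s.

-52.5 m/s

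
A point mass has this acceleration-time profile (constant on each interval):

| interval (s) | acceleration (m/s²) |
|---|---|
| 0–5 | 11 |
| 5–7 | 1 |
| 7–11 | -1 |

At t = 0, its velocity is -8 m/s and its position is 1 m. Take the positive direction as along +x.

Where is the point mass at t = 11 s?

382.5 m

On each constant-a segment, Δv = aΔt and Δx = v₀Δt + ½aΔt²; chain segment to segment.
0–5 s: v starts -8 m/s; Δx = -8·5 + ½·11·5² = 97.5 m; v ends 47 m/s.
5–7 s: v starts 47 m/s; Δx = 47·2 + ½·1·2² = 96 m; v ends 49 m/s.
7–11 s: v starts 49 m/s; Δx = 49·4 + ½·-1·4² = 188 m; v ends 45 m/s.
x(11) = 1 + Σ Δx = 382.5 m.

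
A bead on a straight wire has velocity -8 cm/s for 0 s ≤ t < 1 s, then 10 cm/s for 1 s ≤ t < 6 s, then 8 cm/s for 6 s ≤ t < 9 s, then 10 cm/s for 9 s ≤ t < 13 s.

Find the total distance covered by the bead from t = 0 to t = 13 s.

122 cm

Total distance travelled is ∫|v| dt — sum the magnitudes of each area piece.
0–1 s: |-8| × 1 = 8 cm
1–6 s: |10| × 5 = 50 cm
6–9 s: |8| × 3 = 24 cm
9–13 s: |10| × 4 = 40 cm
Total distance = 122 cm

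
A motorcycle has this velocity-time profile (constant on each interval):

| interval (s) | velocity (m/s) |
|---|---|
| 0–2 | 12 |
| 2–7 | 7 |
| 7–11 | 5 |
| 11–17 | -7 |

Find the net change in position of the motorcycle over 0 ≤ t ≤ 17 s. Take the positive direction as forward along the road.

37 m

Displacement is the signed area under the v-t curve.
0–2 s: 12 × 2 = 24 m
2–7 s: 7 × 5 = 35 m
7–11 s: 5 × 4 = 20 m
11–17 s: -7 × 6 = -42 m
Net displacement = 37 m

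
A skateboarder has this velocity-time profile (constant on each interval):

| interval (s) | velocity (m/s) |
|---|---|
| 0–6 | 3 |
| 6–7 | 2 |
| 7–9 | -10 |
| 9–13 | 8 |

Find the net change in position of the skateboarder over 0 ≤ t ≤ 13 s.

Displacement is the signed area under the v-t curve.
0–6 s: 3 × 6 = 18 m
6–7 s: 2 × 1 = 2 m
7–9 s: -10 × 2 = -20 m
9–13 s: 8 × 4 = 32 m
Net displacement = 32 m

32 m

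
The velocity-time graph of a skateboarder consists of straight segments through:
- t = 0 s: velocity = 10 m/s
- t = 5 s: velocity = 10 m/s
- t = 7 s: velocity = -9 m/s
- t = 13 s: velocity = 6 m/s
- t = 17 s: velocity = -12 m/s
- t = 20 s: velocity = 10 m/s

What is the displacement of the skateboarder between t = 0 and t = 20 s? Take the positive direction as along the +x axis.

Displacement is the signed area under the v-t curve.
0–5 s: 10 × 5 = 50 m
5–7 s: ½(10 + -9)(2) = 1 m
7–13 s: ½(-9 + 6)(6) = -9 m
13–17 s: ½(6 + -12)(4) = -12 m
17–20 s: ½(-12 + 10)(3) = -3 m
Net displacement = 27 m

27 m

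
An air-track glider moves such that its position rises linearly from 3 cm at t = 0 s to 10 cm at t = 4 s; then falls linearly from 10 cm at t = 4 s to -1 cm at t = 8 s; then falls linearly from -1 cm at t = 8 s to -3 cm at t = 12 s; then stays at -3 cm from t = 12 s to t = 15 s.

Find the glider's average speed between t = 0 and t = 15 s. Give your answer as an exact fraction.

4/3 cm/s

Average speed = (total path length)/(elapsed time); on a piecewise-linear x-t graph the path length is Σ|Δx|.
0–4 s: |Δx| = |10 − 3| = 7 cm
4–8 s: |Δx| = |-1 − 10| = 11 cm
8–12 s: |Δx| = |-3 − -1| = 2 cm
12–15 s: |Δx| = |-3 − -3| = 0 cm
Total path = 20 cm; average speed = 20/15 = 4/3 cm/s.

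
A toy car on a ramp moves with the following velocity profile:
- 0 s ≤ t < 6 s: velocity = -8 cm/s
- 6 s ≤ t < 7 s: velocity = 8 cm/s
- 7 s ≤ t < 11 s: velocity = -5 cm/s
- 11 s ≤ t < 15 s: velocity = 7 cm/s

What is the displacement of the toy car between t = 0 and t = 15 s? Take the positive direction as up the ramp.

Displacement is the signed area under the v-t curve.
0–6 s: -8 × 6 = -48 cm
6–7 s: 8 × 1 = 8 cm
7–11 s: -5 × 4 = -20 cm
11–15 s: 7 × 4 = 28 cm
Net displacement = -32 cm

-32 cm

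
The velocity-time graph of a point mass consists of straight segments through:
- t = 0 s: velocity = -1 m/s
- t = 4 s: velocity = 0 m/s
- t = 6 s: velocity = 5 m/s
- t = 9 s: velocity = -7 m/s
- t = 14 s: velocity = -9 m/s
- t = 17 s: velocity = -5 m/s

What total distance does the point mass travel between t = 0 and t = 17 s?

77.25 m

Total distance travelled is ∫|v| dt — sum the magnitudes of each area piece.
0–4 s: |½(-1 + 0)(4)| = 2 m
4–6 s: |½(0 + 5)(2)| = 5 m
6–9 s: v = 0 at t = 7.25 s; triangle areas 3.125 + 6.125 = 9.25 m
9–14 s: |½(-7 + -9)(5)| = 40 m
14–17 s: |½(-9 + -5)(3)| = 21 m
Total distance = 77.25 m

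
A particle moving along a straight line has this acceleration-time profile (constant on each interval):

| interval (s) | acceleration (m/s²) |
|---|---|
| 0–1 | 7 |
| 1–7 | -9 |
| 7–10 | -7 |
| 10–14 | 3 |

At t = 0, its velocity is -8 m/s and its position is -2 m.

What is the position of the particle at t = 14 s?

-651 m

On each constant-a segment, Δv = aΔt and Δx = v₀Δt + ½aΔt²; chain segment to segment.
0–1 s: v starts -8 m/s; Δx = -8·1 + ½·7·1² = -4.5 m; v ends -1 m/s.
1–7 s: v starts -1 m/s; Δx = -1·6 + ½·-9·6² = -168 m; v ends -55 m/s.
7–10 s: v starts -55 m/s; Δx = -55·3 + ½·-7·3² = -196.5 m; v ends -76 m/s.
10–14 s: v starts -76 m/s; Δx = -76·4 + ½·3·4² = -280 m; v ends -64 m/s.
x(14) = -2 + Σ Δx = -651 m.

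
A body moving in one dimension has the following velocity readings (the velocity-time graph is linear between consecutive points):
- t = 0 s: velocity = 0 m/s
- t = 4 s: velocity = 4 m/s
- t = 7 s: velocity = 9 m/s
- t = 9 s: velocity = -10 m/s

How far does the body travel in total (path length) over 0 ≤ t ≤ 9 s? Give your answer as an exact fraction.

1407/38 m

Total distance travelled is ∫|v| dt — sum the magnitudes of each area piece.
0–4 s: |½(0 + 4)(4)| = 8 m
4–7 s: |½(4 + 9)(3)| = 19.5 m
7–9 s: v = 0 at t = 151/19 s; triangle areas 81/19 + 100/19 = 181/19 m
Total distance = 1407/38 m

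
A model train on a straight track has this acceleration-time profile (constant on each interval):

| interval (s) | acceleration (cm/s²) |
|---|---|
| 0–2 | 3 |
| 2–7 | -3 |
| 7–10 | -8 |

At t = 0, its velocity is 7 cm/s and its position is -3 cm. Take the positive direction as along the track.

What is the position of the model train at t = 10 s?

On each constant-a segment, Δv = aΔt and Δx = v₀Δt + ½aΔt²; chain segment to segment.
0–2 s: v starts 7 cm/s; Δx = 7·2 + ½·3·2² = 20 cm; v ends 13 cm/s.
2–7 s: v starts 13 cm/s; Δx = 13·5 + ½·-3·5² = 27.5 cm; v ends -2 cm/s.
7–10 s: v starts -2 cm/s; Δx = -2·3 + ½·-8·3² = -42 cm; v ends -26 cm/s.
x(10) = -3 + Σ Δx = 2.5 cm.

2.5 cm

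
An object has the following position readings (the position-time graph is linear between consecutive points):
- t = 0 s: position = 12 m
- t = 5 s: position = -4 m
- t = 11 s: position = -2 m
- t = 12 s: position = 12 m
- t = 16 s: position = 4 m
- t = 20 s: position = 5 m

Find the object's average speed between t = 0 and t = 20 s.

2.05 m/s

Average speed = (total path length)/(elapsed time); on a piecewise-linear x-t graph the path length is Σ|Δx|.
0–5 s: |Δx| = |-4 − 12| = 16 m
5–11 s: |Δx| = |-2 − -4| = 2 m
11–12 s: |Δx| = |12 − -2| = 14 m
12–16 s: |Δx| = |4 − 12| = 8 m
16–20 s: |Δx| = |5 − 4| = 1 m
Total path = 41 m; average speed = 41/20 = 2.05 m/s.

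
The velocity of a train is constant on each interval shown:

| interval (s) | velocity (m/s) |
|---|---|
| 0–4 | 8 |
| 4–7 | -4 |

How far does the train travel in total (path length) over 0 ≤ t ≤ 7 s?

Distance (not displacement) is the total path length: add the absolute areas under v-t.
0–4 s: |8| × 4 = 32 m
4–7 s: |-4| × 3 = 12 m
Total distance = 44 m

44 m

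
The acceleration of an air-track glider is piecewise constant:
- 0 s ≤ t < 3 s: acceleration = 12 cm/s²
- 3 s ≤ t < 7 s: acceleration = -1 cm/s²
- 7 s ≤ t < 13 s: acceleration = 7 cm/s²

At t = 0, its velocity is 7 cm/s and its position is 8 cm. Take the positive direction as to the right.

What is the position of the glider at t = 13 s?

607 cm

On each constant-a segment, Δv = aΔt and Δx = v₀Δt + ½aΔt²; chain segment to segment.
0–3 s: v starts 7 cm/s; Δx = 7·3 + ½·12·3² = 75 cm; v ends 43 cm/s.
3–7 s: v starts 43 cm/s; Δx = 43·4 + ½·-1·4² = 164 cm; v ends 39 cm/s.
7–13 s: v starts 39 cm/s; Δx = 39·6 + ½·7·6² = 360 cm; v ends 81 cm/s.
x(13) = 8 + Σ Δx = 607 cm.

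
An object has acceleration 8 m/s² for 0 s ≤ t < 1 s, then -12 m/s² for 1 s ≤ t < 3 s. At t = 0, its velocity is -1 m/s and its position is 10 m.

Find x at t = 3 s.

On each constant-a segment, Δv = aΔt and Δx = v₀Δt + ½aΔt²; chain segment to segment.
0–1 s: v starts -1 m/s; Δx = -1·1 + ½·8·1² = 3 m; v ends 7 m/s.
1–3 s: v starts 7 m/s; Δx = 7·2 + ½·-12·2² = -10 m; v ends -17 m/s.
x(3) = 10 + Σ Δx = 3 m.

3 m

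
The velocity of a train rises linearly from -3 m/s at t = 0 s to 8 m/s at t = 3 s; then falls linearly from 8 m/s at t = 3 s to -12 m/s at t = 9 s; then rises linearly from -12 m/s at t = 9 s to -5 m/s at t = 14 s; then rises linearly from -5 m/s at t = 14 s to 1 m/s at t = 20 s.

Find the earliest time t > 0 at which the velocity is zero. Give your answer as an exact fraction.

t = 9/11 s

v changes sign on 0–3 s (from -3 to 8); the graph is linear there, so v = 0 at t = 0 + (3)·(3 − 0)/(8 − -3) = 9/11 s.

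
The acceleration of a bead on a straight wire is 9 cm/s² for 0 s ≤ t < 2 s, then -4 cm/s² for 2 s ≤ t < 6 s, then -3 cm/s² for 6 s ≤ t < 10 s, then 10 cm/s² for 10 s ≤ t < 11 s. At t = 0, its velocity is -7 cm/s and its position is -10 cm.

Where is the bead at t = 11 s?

On each constant-a segment, Δv = aΔt and Δx = v₀Δt + ½aΔt²; chain segment to segment.
0–2 s: v starts -7 cm/s; Δx = -7·2 + ½·9·2² = 4 cm; v ends 11 cm/s.
2–6 s: v starts 11 cm/s; Δx = 11·4 + ½·-4·4² = 12 cm; v ends -5 cm/s.
6–10 s: v starts -5 cm/s; Δx = -5·4 + ½·-3·4² = -44 cm; v ends -17 cm/s.
10–11 s: v starts -17 cm/s; Δx = -17·1 + ½·10·1² = -12 cm; v ends -7 cm/s.
x(11) = -10 + Σ Δx = -50 cm.

-50 cm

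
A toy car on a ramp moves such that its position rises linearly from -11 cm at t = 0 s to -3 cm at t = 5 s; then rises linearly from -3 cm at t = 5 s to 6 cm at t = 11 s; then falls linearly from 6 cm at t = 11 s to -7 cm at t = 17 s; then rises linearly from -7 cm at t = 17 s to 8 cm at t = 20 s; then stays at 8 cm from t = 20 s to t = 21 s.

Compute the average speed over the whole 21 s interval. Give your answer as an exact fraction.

Average speed = (total path length)/(elapsed time); on a piecewise-linear x-t graph the path length is Σ|Δx|.
0–5 s: |Δx| = |-3 − -11| = 8 cm
5–11 s: |Δx| = |6 − -3| = 9 cm
11–17 s: |Δx| = |-7 − 6| = 13 cm
17–20 s: |Δx| = |8 − -7| = 15 cm
20–21 s: |Δx| = |8 − 8| = 0 cm
Total path = 45 cm; average speed = 45/21 = 15/7 cm/s.

15/7 cm/s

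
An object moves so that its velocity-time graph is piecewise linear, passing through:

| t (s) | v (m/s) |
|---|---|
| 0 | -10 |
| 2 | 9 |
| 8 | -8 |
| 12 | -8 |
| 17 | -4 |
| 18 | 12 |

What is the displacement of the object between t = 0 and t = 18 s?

-56 m

Displacement is the signed area under the v-t curve.
0–2 s: ½(-10 + 9)(2) = -1 m
2–8 s: ½(9 + -8)(6) = 3 m
8–12 s: -8 × 4 = -32 m
12–17 s: ½(-8 + -4)(5) = -30 m
17–18 s: ½(-4 + 12)(1) = 4 m
Net displacement = -56 m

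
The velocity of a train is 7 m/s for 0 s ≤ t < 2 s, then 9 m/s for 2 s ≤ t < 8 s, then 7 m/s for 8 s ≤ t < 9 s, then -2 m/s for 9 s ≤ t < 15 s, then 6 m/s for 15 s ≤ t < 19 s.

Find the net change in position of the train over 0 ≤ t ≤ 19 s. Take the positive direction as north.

Displacement is the signed area under the v-t curve.
0–2 s: 7 × 2 = 14 m
2–8 s: 9 × 6 = 54 m
8–9 s: 7 × 1 = 7 m
9–15 s: -2 × 6 = -12 m
15–19 s: 6 × 4 = 24 m
Net displacement = 87 m

87 m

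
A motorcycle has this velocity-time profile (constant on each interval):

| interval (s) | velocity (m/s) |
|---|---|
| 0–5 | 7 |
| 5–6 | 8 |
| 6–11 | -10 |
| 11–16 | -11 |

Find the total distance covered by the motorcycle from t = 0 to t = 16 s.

148 m

Distance (not displacement) is the total path length: add the absolute areas under v-t.
0–5 s: |7| × 5 = 35 m
5–6 s: |8| × 1 = 8 m
6–11 s: |-10| × 5 = 50 m
11–16 s: |-11| × 5 = 55 m
Total distance = 148 m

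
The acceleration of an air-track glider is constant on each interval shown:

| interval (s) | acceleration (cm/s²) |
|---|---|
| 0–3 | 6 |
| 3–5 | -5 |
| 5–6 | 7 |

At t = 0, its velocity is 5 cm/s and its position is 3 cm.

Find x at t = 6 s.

97.5 cm

On each constant-a segment, Δv = aΔt and Δx = v₀Δt + ½aΔt²; chain segment to segment.
0–3 s: v starts 5 cm/s; Δx = 5·3 + ½·6·3² = 42 cm; v ends 23 cm/s.
3–5 s: v starts 23 cm/s; Δx = 23·2 + ½·-5·2² = 36 cm; v ends 13 cm/s.
5–6 s: v starts 13 cm/s; Δx = 13·1 + ½·7·1² = 16.5 cm; v ends 20 cm/s.
x(6) = 3 + Σ Δx = 97.5 cm.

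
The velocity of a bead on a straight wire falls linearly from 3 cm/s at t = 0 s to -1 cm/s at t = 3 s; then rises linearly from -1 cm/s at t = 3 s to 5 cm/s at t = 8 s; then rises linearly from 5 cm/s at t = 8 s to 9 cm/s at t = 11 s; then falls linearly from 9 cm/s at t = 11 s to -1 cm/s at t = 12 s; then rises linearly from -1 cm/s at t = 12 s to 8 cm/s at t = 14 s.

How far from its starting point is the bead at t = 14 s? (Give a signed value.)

Displacement is the signed area under the v-t curve.
0–3 s: ½(3 + -1)(3) = 3 cm
3–8 s: ½(-1 + 5)(5) = 10 cm
8–11 s: ½(5 + 9)(3) = 21 cm
11–12 s: ½(9 + -1)(1) = 4 cm
12–14 s: ½(-1 + 8)(2) = 7 cm
Net displacement = 45 cm

45 cm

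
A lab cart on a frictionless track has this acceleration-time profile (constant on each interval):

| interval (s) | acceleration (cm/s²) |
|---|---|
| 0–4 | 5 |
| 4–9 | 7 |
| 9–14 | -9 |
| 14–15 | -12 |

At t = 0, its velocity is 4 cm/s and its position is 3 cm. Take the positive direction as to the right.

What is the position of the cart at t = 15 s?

457 cm

On each constant-a segment, Δv = aΔt and Δx = v₀Δt + ½aΔt²; chain segment to segment.
0–4 s: v starts 4 cm/s; Δx = 4·4 + ½·5·4² = 56 cm; v ends 24 cm/s.
4–9 s: v starts 24 cm/s; Δx = 24·5 + ½·7·5² = 207.5 cm; v ends 59 cm/s.
9–14 s: v starts 59 cm/s; Δx = 59·5 + ½·-9·5² = 182.5 cm; v ends 14 cm/s.
14–15 s: v starts 14 cm/s; Δx = 14·1 + ½·-12·1² = 8 cm; v ends 2 cm/s.
x(15) = 3 + Σ Δx = 457 cm.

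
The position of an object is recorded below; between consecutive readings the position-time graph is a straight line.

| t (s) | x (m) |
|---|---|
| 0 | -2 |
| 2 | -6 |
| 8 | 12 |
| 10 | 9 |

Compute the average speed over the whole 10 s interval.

Average speed = (total path length)/(elapsed time); on a piecewise-linear x-t graph the path length is Σ|Δx|.
0–2 s: |Δx| = |-6 − -2| = 4 m
2–8 s: |Δx| = |12 − -6| = 18 m
8–10 s: |Δx| = |9 − 12| = 3 m
Total path = 25 m; average speed = 25/10 = 2.5 m/s.

2.5 m/s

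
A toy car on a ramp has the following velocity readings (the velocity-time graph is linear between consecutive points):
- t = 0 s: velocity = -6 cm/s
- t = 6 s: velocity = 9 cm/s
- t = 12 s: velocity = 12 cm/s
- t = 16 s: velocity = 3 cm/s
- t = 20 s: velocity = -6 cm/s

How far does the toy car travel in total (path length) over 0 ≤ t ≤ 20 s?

Total distance travelled is ∫|v| dt — sum the magnitudes of each area piece.
0–6 s: v = 0 at t = 2.4 s; triangle areas 7.2 + 16.2 = 23.4 cm
6–12 s: |½(9 + 12)(6)| = 63 cm
12–16 s: |½(12 + 3)(4)| = 30 cm
16–20 s: v = 0 at t = 52/3 s; triangle areas 2 + 8 = 10 cm
Total distance = 126.4 cm

126.4 cm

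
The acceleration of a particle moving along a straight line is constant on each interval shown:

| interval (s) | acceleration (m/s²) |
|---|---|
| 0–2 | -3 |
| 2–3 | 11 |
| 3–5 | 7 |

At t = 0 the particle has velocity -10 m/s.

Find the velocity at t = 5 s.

Δv equals the area under the a-t graph; then v = v₀ + Δv.
0–2 s: -3 × 2 = -6 m/s
2–3 s: 11 × 1 = 11 m/s
3–5 s: 7 × 2 = 14 m/s
Δv = 19 m/s, so v(5) = -10 + (19) = 9 m/s.

9 m/s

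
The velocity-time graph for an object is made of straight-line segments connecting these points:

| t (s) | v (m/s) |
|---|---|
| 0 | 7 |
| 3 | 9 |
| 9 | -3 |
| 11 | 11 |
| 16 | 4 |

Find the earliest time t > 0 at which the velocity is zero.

t = 7.5 s

v changes sign on 3–9 s (from 9 to -3); the graph is linear there, so v = 0 at t = 3 + (-9)·(9 − 3)/(-3 − 9) = 7.5 s.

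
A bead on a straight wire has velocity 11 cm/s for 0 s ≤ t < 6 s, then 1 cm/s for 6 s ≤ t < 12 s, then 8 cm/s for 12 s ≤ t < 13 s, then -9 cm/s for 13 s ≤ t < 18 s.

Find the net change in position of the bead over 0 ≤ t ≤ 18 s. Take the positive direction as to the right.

Net displacement equals the area under the velocity-time graph (areas below the axis count negative).
0–6 s: 11 × 6 = 66 cm
6–12 s: 1 × 6 = 6 cm
12–13 s: 8 × 1 = 8 cm
13–18 s: -9 × 5 = -45 cm
Net displacement = 35 cm

35 cm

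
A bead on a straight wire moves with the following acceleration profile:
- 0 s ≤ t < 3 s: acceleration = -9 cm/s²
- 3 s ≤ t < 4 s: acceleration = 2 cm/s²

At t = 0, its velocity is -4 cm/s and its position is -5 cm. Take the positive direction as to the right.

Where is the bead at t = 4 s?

-87.5 cm

On each constant-a segment, Δv = aΔt and Δx = v₀Δt + ½aΔt²; chain segment to segment.
0–3 s: v starts -4 cm/s; Δx = -4·3 + ½·-9·3² = -52.5 cm; v ends -31 cm/s.
3–4 s: v starts -31 cm/s; Δx = -31·1 + ½·2·1² = -30 cm; v ends -29 cm/s.
x(4) = -5 + Σ Δx = -87.5 cm.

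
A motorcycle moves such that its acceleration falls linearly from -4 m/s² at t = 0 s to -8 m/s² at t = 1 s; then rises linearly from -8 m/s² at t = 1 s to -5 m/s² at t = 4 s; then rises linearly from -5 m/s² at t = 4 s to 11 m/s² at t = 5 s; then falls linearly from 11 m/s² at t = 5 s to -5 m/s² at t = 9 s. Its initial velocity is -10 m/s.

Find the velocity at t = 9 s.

Δv equals the area under the a-t graph; then v = v₀ + Δv.
0–1 s: ½(-4 + -8)(1) = -6 m/s
1–4 s: ½(-8 + -5)(3) = -19.5 m/s
4–5 s: ½(-5 + 11)(1) = 3 m/s
5–9 s: ½(11 + -5)(4) = 12 m/s
Δv = -10.5 m/s, so v(9) = -10 + (-10.5) = -20.5 m/s.

-20.5 m/s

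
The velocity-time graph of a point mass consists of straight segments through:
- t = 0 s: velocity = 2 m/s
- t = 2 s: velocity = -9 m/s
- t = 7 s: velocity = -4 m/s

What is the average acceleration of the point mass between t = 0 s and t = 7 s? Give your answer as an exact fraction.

Average acceleration = Δv/Δt = (-4 − 2)/(7 − 0) = -6/7 m/s².

-6/7 m/s²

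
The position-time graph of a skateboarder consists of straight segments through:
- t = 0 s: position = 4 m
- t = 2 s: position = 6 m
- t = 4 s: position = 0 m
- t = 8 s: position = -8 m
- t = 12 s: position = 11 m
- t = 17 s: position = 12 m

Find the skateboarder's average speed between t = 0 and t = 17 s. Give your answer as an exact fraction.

Average speed = (total path length)/(elapsed time); on a piecewise-linear x-t graph the path length is Σ|Δx|.
0–2 s: |Δx| = |6 − 4| = 2 m
2–4 s: |Δx| = |0 − 6| = 6 m
4–8 s: |Δx| = |-8 − 0| = 8 m
8–12 s: |Δx| = |11 − -8| = 19 m
12–17 s: |Δx| = |12 − 11| = 1 m
Total path = 36 m; average speed = 36/17 = 36/17 m/s.

36/17 m/s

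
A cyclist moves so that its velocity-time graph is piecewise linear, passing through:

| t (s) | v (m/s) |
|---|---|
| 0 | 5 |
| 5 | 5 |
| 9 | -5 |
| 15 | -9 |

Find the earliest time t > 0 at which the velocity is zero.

v changes sign on 5–9 s (from 5 to -5); the graph is linear there, so v = 0 at t = 5 + (-5)·(9 − 5)/(-5 − 5) = 7 s.

t = 7 s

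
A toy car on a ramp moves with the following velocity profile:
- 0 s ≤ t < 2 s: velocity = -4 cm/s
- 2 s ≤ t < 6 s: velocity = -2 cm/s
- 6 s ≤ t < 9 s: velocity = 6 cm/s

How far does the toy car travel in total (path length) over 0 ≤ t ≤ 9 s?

Total distance travelled is ∫|v| dt — sum the magnitudes of each area piece.
0–2 s: |-4| × 2 = 8 cm
2–6 s: |-2| × 4 = 8 cm
6–9 s: |6| × 3 = 18 cm
Total distance = 34 cm

34 cm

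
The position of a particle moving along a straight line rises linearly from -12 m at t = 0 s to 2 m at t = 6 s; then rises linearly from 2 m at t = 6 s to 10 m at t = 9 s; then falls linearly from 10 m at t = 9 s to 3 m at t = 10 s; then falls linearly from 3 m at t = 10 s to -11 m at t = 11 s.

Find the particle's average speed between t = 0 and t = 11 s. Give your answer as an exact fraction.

43/11 m/s

Average speed = (total path length)/(elapsed time); on a piecewise-linear x-t graph the path length is Σ|Δx|.
0–6 s: |Δx| = |2 − -12| = 14 m
6–9 s: |Δx| = |10 − 2| = 8 m
9–10 s: |Δx| = |3 − 10| = 7 m
10–11 s: |Δx| = |-11 − 3| = 14 m
Total path = 43 m; average speed = 43/11 = 43/11 m/s.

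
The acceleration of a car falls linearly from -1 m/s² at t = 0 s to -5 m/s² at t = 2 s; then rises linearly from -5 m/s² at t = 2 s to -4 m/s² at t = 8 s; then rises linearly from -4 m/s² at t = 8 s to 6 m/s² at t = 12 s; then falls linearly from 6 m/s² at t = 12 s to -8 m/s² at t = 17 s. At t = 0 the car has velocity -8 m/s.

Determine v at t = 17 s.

Δv equals the area under the a-t graph; then v = v₀ + Δv.
0–2 s: ½(-1 + -5)(2) = -6 m/s
2–8 s: ½(-5 + -4)(6) = -27 m/s
8–12 s: ½(-4 + 6)(4) = 4 m/s
12–17 s: ½(6 + -8)(5) = -5 m/s
Δv = -34 m/s, so v(17) = -8 + (-34) = -42 m/s.

-42 m/s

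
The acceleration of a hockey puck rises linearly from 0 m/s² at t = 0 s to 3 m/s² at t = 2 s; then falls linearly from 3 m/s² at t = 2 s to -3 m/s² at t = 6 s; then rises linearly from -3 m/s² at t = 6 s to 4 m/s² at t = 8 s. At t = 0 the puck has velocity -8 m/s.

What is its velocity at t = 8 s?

-4 m/s

Δv equals the area under the a-t graph; then v = v₀ + Δv.
0–2 s: ½(0 + 3)(2) = 3 m/s
2–6 s: ½(3 + -3)(4) = 0 m/s
6–8 s: ½(-3 + 4)(2) = 1 m/s
Δv = 4 m/s, so v(8) = -8 + (4) = -4 m/s.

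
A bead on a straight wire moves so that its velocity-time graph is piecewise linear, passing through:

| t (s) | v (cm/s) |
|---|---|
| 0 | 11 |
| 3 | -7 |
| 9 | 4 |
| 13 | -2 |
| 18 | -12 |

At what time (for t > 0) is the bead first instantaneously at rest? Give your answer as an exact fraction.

v changes sign on 0–3 s (from 11 to -7); the graph is linear there, so v = 0 at t = 0 + (-11)·(3 − 0)/(-7 − 11) = 11/6 s.

t = 11/6 s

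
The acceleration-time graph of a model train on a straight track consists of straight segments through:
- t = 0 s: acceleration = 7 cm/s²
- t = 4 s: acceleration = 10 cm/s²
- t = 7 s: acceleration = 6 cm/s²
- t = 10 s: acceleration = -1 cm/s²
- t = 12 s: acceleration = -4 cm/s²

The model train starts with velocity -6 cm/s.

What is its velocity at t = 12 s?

Δv equals the area under the a-t graph; then v = v₀ + Δv.
0–4 s: ½(7 + 10)(4) = 34 cm/s
4–7 s: ½(10 + 6)(3) = 24 cm/s
7–10 s: ½(6 + -1)(3) = 7.5 cm/s
10–12 s: ½(-1 + -4)(2) = -5 cm/s
Δv = 60.5 cm/s, so v(12) = -6 + (60.5) = 54.5 cm/s.

54.5 cm/s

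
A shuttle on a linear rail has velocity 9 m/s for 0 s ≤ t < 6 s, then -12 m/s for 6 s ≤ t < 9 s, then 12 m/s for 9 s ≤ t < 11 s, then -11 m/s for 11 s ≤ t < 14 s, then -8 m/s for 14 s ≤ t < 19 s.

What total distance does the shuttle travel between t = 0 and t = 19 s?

187 m

Total distance travelled is ∫|v| dt — sum the magnitudes of each area piece.
0–6 s: |9| × 6 = 54 m
6–9 s: |-12| × 3 = 36 m
9–11 s: |12| × 2 = 24 m
11–14 s: |-11| × 3 = 33 m
14–19 s: |-8| × 5 = 40 m
Total distance = 187 m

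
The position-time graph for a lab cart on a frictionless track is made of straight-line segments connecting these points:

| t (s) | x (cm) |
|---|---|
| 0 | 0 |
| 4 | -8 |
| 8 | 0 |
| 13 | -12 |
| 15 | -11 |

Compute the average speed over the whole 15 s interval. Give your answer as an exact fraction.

Average speed = (total path length)/(elapsed time); on a piecewise-linear x-t graph the path length is Σ|Δx|.
0–4 s: |Δx| = |-8 − 0| = 8 cm
4–8 s: |Δx| = |0 − -8| = 8 cm
8–13 s: |Δx| = |-12 − 0| = 12 cm
13–15 s: |Δx| = |-11 − -12| = 1 cm
Total path = 29 cm; average speed = 29/15 = 29/15 cm/s.

29/15 cm/s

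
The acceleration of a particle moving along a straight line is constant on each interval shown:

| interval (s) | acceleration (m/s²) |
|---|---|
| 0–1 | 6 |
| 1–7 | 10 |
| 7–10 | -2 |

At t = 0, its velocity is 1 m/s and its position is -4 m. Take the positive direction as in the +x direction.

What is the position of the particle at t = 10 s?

414 m

On each constant-a segment, Δv = aΔt and Δx = v₀Δt + ½aΔt²; chain segment to segment.
0–1 s: v starts 1 m/s; Δx = 1·1 + ½·6·1² = 4 m; v ends 7 m/s.
1–7 s: v starts 7 m/s; Δx = 7·6 + ½·10·6² = 222 m; v ends 67 m/s.
7–10 s: v starts 67 m/s; Δx = 67·3 + ½·-2·3² = 192 m; v ends 61 m/s.
x(10) = -4 + Σ Δx = 414 m.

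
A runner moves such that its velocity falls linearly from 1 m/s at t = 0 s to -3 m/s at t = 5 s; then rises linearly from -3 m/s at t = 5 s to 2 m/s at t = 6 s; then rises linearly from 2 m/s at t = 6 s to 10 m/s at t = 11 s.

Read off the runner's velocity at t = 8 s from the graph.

5.2 m/s

On 6–11 s the graph is linear from 2 to 10 m/s: v(8) = 2 + (10 − 2)·(8 − 6)/(11 − 6) = 5.2 m/s.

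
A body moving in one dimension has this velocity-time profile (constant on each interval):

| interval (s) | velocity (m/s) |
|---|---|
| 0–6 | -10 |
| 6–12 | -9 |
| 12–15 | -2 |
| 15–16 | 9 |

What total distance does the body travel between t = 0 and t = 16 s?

129 m

Total distance travelled is ∫|v| dt — sum the magnitudes of each area piece.
0–6 s: |-10| × 6 = 60 m
6–12 s: |-9| × 6 = 54 m
12–15 s: |-2| × 3 = 6 m
15–16 s: |9| × 1 = 9 m
Total distance = 129 m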